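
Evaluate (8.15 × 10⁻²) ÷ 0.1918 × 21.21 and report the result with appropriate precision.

(8.15 × 10⁻²) ÷ 0.1918 × 21.21 = 9.01259124088…
Multiplication/division keeps the fewest significant figures: 8.15 × 10⁻² → 3 s.f., 0.1918 → 4 s.f., 21.21 → 4 s.f.; limit is 3.
Rounded to 3 significant figures: 9.01.

9.01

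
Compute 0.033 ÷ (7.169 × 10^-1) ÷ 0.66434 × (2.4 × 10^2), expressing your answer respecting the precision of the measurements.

0.033 ÷ (7.169 × 10^-1) ÷ 0.66434 × (2.4 × 10^2) = 16.6293854183…
Multiplication/division keeps the fewest significant figures: 0.033 → 2 s.f., 7.169 × 10^-1 → 4 s.f., 0.66434 → 5 s.f., 2.4 × 10^2 → 2 s.f.; limit is 2.
Rounded to 2 significant figures: 17.

17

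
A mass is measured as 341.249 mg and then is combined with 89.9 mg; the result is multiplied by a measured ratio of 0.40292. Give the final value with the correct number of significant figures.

341.249 mg + 89.9 mg = 431.149 mg; the sum is limited to 1 decimal place (4 s.f.).
Carrying full precision, 431.149 × 0.40292 = 173.71855508 mg; 0.40292 has 5 s.f., so the result keeps min(4, 5) = 4 s.f.
Rounded to 4 significant figures: 173.7 mg.

173.7 mg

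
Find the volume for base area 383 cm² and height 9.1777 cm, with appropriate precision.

3.52 × 10^3 cm³

volume = 383 cm² × 9.1777 cm = 3515.0591 cm³.
383 has 3 significant figures; 9.1777 has 5.
Division/multiplication keeps the fewest: 3 significant figures.
Rounded: 3.52 × 10^3 cm³.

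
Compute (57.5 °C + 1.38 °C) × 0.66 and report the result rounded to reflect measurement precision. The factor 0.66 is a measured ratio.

39 °C

57.5 °C + 1.38 °C = 58.88 °C; the sum is limited to 1 decimal place (3 s.f.).
Carrying full precision, 58.88 × 0.66 = 38.8608 °C; 0.66 has 2 s.f., so the result keeps min(3, 2) = 2 s.f.
Rounded to 2 significant figures: 39 °C.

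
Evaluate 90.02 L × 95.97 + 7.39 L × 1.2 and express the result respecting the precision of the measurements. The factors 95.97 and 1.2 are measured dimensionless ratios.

90.02 × 95.97 = 8639.2194 → 8639 L (4 s.f., last digit at the 10^0 place).
7.39 × 1.2 = 8.868 → 8.9 L (2 s.f., last digit at the 10^-1 place).
Sum: 8648.0874 L; keep the coarser place, 10^0.
Result: 8648 L.

8648 L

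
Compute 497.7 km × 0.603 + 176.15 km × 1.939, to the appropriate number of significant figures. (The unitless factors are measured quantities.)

6.42 × 10^2 km

497.7 × 0.603 = 300.1131 → 3.00 × 10^2 km (3 s.f., last digit at the 10^0 place).
176.15 × 1.939 = 341.55485 → 341.6 km (4 s.f., last digit at the 10^-1 place).
Sum: 641.66795 km; keep the coarser place, 10^0.
Result: 6.42 × 10^2 km.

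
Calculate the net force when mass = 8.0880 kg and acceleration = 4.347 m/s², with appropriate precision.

35.16 N

net force = 8.0880 kg × 4.347 m/s² = 35.158536 N.
8.0880 has 5 significant figures; 4.347 has 4.
Division/multiplication keeps the fewest: 4 significant figures.
Rounded: 35.16 N.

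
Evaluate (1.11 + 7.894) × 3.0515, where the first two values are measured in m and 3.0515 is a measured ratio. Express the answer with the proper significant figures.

27.5 m

1.11 m + 7.894 m = 9.004 m; the sum is limited to 2 decimal places (3 s.f.).
Carrying full precision, 9.004 × 3.0515 = 27.475706 m; 3.0515 has 5 s.f., so the result keeps min(3, 5) = 3 s.f.
Rounded to 3 significant figures: 27.5 m.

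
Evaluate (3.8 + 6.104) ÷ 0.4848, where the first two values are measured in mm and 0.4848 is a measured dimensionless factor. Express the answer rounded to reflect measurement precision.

2.0 × 10¹ mm

3.8 mm + 6.104 mm = 9.904 mm; the sum is limited to 1 decimal place (2 s.f.).
Carrying full precision, 9.904 ÷ 0.4848 = 20.4290429043… mm; 0.4848 has 4 s.f., so the result keeps min(2, 4) = 2 s.f.
Rounded to 2 significant figures: 2.0 × 10¹ mm.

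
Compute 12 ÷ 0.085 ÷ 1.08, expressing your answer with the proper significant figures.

12 ÷ 0.085 ÷ 1.08 = 130.718954248…
Multiplication/division keeps the fewest significant figures: 12 → 2 s.f., 0.085 → 2 s.f., 1.08 → 3 s.f.; limit is 2.
Rounded to 2 significant figures: 1.3 × 10².

1.3 × 10²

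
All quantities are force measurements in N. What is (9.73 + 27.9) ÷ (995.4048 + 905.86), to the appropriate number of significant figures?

9.73 + 27.9 = 37.63, limited to 1 d.p. → 3 s.f.; 995.4048 + 905.86 = 1901.2648, limited to 2 d.p. → 6 s.f.
Carrying full precision, 37.63 ÷ 1901.2648 = 0.0197920878775…; keep min(3, 6) = 3 s.f.
Rounded to 3 significant figures: 0.0198.

0.0198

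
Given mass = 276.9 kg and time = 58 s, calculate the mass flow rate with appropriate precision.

mass flow rate = 276.9 kg ÷ 58 s = 4.77413793103… kg/s.
276.9 has 4 significant figures; 58 has 2.
Division/multiplication keeps the fewest: 2 significant figures.
Rounded: 4.8 kg/s.

4.8 kg/s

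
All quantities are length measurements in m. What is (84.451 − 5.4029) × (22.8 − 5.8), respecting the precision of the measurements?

84.451 − 5.4029 = 79.0481, limited to 3 d.p. → 5 s.f.; 22.8 − 5.8 = 17.0, limited to 1 d.p. → 3 s.f.
Carrying full precision, 79.0481 × 17.0 = 1343.8177; keep min(5, 3) = 3 s.f.
Rounded to 3 significant figures: 1.34 × 10³ m².

1.34 × 10³ m²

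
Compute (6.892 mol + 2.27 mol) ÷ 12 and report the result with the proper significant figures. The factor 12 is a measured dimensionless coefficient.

6.892 mol + 2.27 mol = 9.162 mol; the sum is limited to 2 decimal places (3 s.f.).
Carrying full precision, 9.162 ÷ 12 = 0.7635 mol; 12 has 2 s.f., so the result keeps min(3, 2) = 2 s.f.
Rounded to 2 significant figures: 0.76 mol.

0.76 mol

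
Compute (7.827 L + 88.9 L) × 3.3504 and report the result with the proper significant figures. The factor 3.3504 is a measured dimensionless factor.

324 L

7.827 L + 88.9 L = 96.727 L; the sum is limited to 1 decimal place (3 s.f.).
Carrying full precision, 96.727 × 3.3504 = 324.0741408 L; 3.3504 has 5 s.f., so the result keeps min(3, 5) = 3 s.f.
Rounded to 3 significant figures: 324 L.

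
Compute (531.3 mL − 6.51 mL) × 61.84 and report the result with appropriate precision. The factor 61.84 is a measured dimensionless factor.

531.3 mL − 6.51 mL = 524.79 mL; the difference is limited to 1 decimal place (4 s.f.).
Carrying full precision, 524.79 × 61.84 = 32453.0136 mL; 61.84 has 4 s.f., so the result keeps min(4, 4) = 4 s.f.
Rounded to 4 significant figures: 3.245 × 10⁴ mL.

3.245 × 10⁴ mL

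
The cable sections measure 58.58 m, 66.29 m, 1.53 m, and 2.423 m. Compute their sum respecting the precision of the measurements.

128.82 m

58.58 m + 66.29 m + 1.53 m + 2.423 m = 128.823 m.
Addition/subtraction keeps the fewest decimal places: 58.58 → 2 decimal places, 66.29 → 2 decimal places, 1.53 → 2 decimal places, 2.423 → 3 decimal places; limit is 2.
Rounded to 2 decimal places: 128.82 m.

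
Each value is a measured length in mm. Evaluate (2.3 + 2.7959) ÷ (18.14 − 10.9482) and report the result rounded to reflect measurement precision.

2.3 + 2.7959 = 5.0959, limited to 1 d.p. → 2 s.f.; 18.14 − 10.9482 = 7.1918, limited to 2 d.p. → 3 s.f.
Carrying full precision, 5.0959 ÷ 7.1918 = 0.708570872382…; keep min(2, 3) = 2 s.f.
Rounded to 2 significant figures: 7.1 × 10⁻¹.

7.1 × 10⁻¹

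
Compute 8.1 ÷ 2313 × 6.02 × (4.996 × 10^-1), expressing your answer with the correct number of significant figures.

8.1 ÷ 2313 × 6.02 × (4.996 × 10^-1) = 0.0105324233463…
Multiplication/division keeps the fewest significant figures: 8.1 → 2 s.f., 2313 → 4 s.f., 6.02 → 3 s.f., 4.996 × 10^-1 → 4 s.f.; limit is 2.
Rounded to 2 significant figures: 0.011.

0.011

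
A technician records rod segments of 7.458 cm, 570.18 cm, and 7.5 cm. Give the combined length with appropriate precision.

7.458 cm + 570.18 cm + 7.5 cm = 585.138 cm.
Addition/subtraction keeps the fewest decimal places: 7.458 → 3 decimal places, 570.18 → 2 decimal places, 7.5 → 1 decimal place; limit is 1.
Rounded to 1 decimal place: 585.1 cm.

585.1 cm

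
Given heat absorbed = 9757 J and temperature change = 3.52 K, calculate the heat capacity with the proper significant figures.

heat capacity = 9757 J ÷ 3.52 K = 2771.875 J/K.
9757 has 4 significant figures; 3.52 has 3.
Division/multiplication keeps the fewest: 3 significant figures.
Rounded: 2.77 × 10³ J/K.

2.77 × 10³ J/K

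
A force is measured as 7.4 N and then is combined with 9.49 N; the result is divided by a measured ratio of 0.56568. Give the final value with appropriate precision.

29.9 N

7.4 N + 9.49 N = 16.89 N; the sum is limited to 1 decimal place (3 s.f.).
Carrying full precision, 16.89 ÷ 0.56568 = 29.8578701739… N; 0.56568 has 5 s.f., so the result keeps min(3, 5) = 3 s.f.
Rounded to 3 significant figures: 29.9 N.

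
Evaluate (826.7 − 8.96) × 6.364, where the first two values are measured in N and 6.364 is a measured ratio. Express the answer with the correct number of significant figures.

826.7 N − 8.96 N = 817.74 N; the difference is limited to 1 decimal place (4 s.f.).
Carrying full precision, 817.74 × 6.364 = 5204.09736 N; 6.364 has 4 s.f., so the result keeps min(4, 4) = 4 s.f.
Rounded to 4 significant figures: 5204 N.

5204 N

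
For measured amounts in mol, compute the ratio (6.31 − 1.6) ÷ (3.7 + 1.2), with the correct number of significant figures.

6.31 − 1.6 = 4.71, limited to 1 d.p. → 2 s.f.; 3.7 + 1.2 = 4.9, limited to 1 d.p. → 2 s.f.
Carrying full precision, 4.71 ÷ 4.9 = 0.961224489796…; keep min(2, 2) = 2 s.f.
Rounded to 2 significant figures: 0.96.

0.96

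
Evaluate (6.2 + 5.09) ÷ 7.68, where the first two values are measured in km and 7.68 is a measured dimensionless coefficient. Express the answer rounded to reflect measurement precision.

1.47 km

6.2 km + 5.09 km = 11.29 km; the sum is limited to 1 decimal place (3 s.f.).
Carrying full precision, 11.29 ÷ 7.68 = 1.47005208333… km; 7.68 has 3 s.f., so the result keeps min(3, 3) = 3 s.f.
Rounded to 3 significant figures: 1.47 km.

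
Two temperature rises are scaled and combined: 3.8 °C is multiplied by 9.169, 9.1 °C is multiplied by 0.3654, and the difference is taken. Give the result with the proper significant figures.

3.8 × 9.169 = 34.8422 → 35 °C (2 s.f., last digit at the 10^0 place).
9.1 × 0.3654 = 3.32514 → 3.3 °C (2 s.f., last digit at the 10^-1 place).
Difference: 31.51706 °C; keep the coarser place, 10^0.
Result: 32 °C.

32 °C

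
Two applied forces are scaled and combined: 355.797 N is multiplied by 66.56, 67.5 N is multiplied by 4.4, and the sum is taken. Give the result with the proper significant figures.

2.398 × 10⁴ N

355.797 × 66.56 = 23681.84832 → 2.368 × 10⁴ N (4 s.f., last digit at the 10^1 place).
67.5 × 4.4 = 297 → 3.0 × 10² N (2 s.f., last digit at the 10^1 place).
Sum: 23978.84832 N; keep the coarser place, 10^1.
Result: 2.398 × 10⁴ N.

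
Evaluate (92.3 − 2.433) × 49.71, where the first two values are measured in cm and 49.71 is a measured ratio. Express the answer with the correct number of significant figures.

4.47 × 10³ cm

92.3 cm − 2.433 cm = 89.867 cm; the difference is limited to 1 decimal place (3 s.f.).
Carrying full precision, 89.867 × 49.71 = 4467.28857 cm; 49.71 has 4 s.f., so the result keeps min(3, 4) = 3 s.f.
Rounded to 3 significant figures: 4.47 × 10³ cm.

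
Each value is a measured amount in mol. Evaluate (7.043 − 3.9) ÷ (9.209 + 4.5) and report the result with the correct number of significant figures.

7.043 − 3.9 = 3.143, limited to 1 d.p. → 2 s.f.; 9.209 + 4.5 = 13.709, limited to 1 d.p. → 3 s.f.
Carrying full precision, 3.143 ÷ 13.709 = 0.229265446057…; keep min(2, 3) = 2 s.f.
Rounded to 2 significant figures: 0.23.

0.23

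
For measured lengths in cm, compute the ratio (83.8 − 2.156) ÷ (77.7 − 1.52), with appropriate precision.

83.8 − 2.156 = 81.644, limited to 1 d.p. → 3 s.f.; 77.7 − 1.52 = 76.18, limited to 1 d.p. → 3 s.f.
Carrying full precision, 81.644 ÷ 76.18 = 1.07172486217…; keep min(3, 3) = 3 s.f.
Rounded to 3 significant figures: 1.07.

1.07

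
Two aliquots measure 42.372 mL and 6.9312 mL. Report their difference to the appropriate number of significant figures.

42.372 mL − 6.9312 mL = 35.4408 mL.
Addition/subtraction keeps the fewest decimal places: 42.372 → 3 decimal places, 6.9312 → 4 decimal places; limit is 3.
Rounded to 3 decimal places: 35.441 mL.

35.441 mL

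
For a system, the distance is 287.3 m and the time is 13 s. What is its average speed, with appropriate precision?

average speed = 287.3 m ÷ 13 s = 22.1 m/s.
287.3 has 4 significant figures; 13 has 2.
Division/multiplication keeps the fewest: 2 significant figures.
Rounded: 22 m/s.

22 m/s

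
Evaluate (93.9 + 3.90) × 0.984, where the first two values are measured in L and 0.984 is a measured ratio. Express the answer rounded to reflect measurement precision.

93.9 L + 3.90 L = 97.80 L; the sum is limited to 1 decimal place (3 s.f.).
Carrying full precision, 97.80 × 0.984 = 96.2352 L; 0.984 has 3 s.f., so the result keeps min(3, 3) = 3 s.f.
Rounded to 3 significant figures: 96.2 L.

96.2 L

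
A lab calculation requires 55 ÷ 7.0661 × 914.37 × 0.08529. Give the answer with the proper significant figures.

6.1 × 10^2

55 ÷ 7.0661 × 914.37 × 0.08529 = 607.019990023…
Multiplication/division keeps the fewest significant figures: 55 → 2 s.f., 7.0661 → 5 s.f., 914.37 → 5 s.f., 0.08529 → 4 s.f.; limit is 2.
Rounded to 2 significant figures: 6.1 × 10^2.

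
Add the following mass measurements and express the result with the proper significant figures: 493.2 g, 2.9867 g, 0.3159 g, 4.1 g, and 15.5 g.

493.2 g + 2.9867 g + 0.3159 g + 4.1 g + 15.5 g = 516.1026 g.
Addition/subtraction keeps the fewest decimal places: 493.2 → 1 decimal place, 2.9867 → 4 decimal places, 0.3159 → 4 decimal places, 4.1 → 1 decimal place, 15.5 → 1 decimal place; limit is 1.
Rounded to 1 decimal place: 5.161 × 10^2 g.

5.161 × 10^2 g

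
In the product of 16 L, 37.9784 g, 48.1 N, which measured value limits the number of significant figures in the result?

16 L

16 L → 2 s.f.; 37.9784 g → 6 s.f.; 48.1 N → 3 s.f.
The fewest is 2 significant figures, from 16 L.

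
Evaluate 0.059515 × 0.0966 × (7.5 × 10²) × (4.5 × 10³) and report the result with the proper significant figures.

1.9 × 10⁴

0.059515 × 0.0966 × (7.5 × 10²) × (4.5 × 10³) = 19403.377875
Multiplication/division keeps the fewest significant figures: 0.059515 → 5 s.f., 0.0966 → 3 s.f., 7.5 × 10² → 2 s.f., 4.5 × 10³ → 2 s.f.; limit is 2.
Rounded to 2 significant figures: 1.9 × 10⁴.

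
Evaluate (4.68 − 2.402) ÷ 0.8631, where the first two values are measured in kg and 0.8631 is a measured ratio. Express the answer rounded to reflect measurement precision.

4.68 kg − 2.402 kg = 2.278 kg; the difference is limited to 2 decimal places (3 s.f.).
Carrying full precision, 2.278 ÷ 0.8631 = 2.63932336925… kg; 0.8631 has 4 s.f., so the result keeps min(3, 4) = 3 s.f.
Rounded to 3 significant figures: 2.64 kg.

2.64 kg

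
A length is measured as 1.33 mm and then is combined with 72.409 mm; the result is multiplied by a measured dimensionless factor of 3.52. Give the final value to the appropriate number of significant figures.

1.33 mm + 72.409 mm = 73.739 mm; the sum is limited to 2 decimal places (4 s.f.).
Carrying full precision, 73.739 × 3.52 = 259.56128 mm; 3.52 has 3 s.f., so the result keeps min(4, 3) = 3 s.f.
Rounded to 3 significant figures: 2.60 × 10² mm.

2.60 × 10² mm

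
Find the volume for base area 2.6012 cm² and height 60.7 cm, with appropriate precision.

158 cm³

volume = 2.6012 cm² × 60.7 cm = 157.89284 cm³.
2.6012 has 5 significant figures; 60.7 has 3.
Division/multiplication keeps the fewest: 3 significant figures.
Rounded: 158 cm³.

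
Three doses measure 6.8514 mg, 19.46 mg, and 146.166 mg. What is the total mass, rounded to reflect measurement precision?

6.8514 mg + 19.46 mg + 146.166 mg = 172.4774 mg.
Addition/subtraction keeps the fewest decimal places: 6.8514 → 4 decimal places, 19.46 → 2 decimal places, 146.166 → 3 decimal places; limit is 2.
Rounded to 2 decimal places: 172.48 mg.

172.48 mg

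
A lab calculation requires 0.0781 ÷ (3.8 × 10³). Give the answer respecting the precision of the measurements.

0.0781 ÷ (3.8 × 10³) = 0.0000205526315789…
Multiplication/division keeps the fewest significant figures: 0.0781 → 3 s.f., 3.8 × 10³ → 2 s.f.; limit is 2.
Rounded to 2 significant figures: 2.1 × 10⁻⁵.

2.1 × 10⁻⁵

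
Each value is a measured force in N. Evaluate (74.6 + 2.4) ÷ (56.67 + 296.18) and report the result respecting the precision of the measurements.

0.218

74.6 + 2.4 = 77.0, limited to 1 d.p. → 3 s.f.; 56.67 + 296.18 = 352.85, limited to 2 d.p. → 5 s.f.
Carrying full precision, 77.0 ÷ 352.85 = 0.218223040952…; keep min(3, 5) = 3 s.f.
Rounded to 3 significant figures: 0.218.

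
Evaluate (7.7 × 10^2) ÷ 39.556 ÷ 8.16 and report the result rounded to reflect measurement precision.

2.4

(7.7 × 10^2) ÷ 39.556 ÷ 8.16 = 2.38554821261…
Multiplication/division keeps the fewest significant figures: 7.7 × 10^2 → 2 s.f., 39.556 → 5 s.f., 8.16 → 3 s.f.; limit is 2.
Rounded to 2 significant figures: 2.4.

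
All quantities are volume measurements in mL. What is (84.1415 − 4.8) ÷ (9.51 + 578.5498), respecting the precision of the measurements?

84.1415 − 4.8 = 79.3415, limited to 1 d.p. → 3 s.f.; 9.51 + 578.5498 = 588.0598, limited to 2 d.p. → 5 s.f.
Carrying full precision, 79.3415 ÷ 588.0598 = 0.134920802272…; keep min(3, 5) = 3 s.f.
Rounded to 3 significant figures: 0.135.

0.135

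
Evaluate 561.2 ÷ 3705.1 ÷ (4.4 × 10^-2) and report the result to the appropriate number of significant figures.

3.4

561.2 ÷ 3705.1 ÷ (4.4 × 10^-2) = 3.44242947681…
Multiplication/division keeps the fewest significant figures: 561.2 → 4 s.f., 3705.1 → 5 s.f., 4.4 × 10^-2 → 2 s.f.; limit is 2.
Rounded to 2 significant figures: 3.4.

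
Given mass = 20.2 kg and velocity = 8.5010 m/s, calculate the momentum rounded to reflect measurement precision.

momentum = 20.2 kg × 8.5010 m/s = 171.7202 kg·m/s.
20.2 has 3 significant figures; 8.5010 has 5.
Division/multiplication keeps the fewest: 3 significant figures.
Rounded: 172 kg·m/s.

172 kg·m/s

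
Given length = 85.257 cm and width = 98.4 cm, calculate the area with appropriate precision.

8.39 × 10³ cm²

area = 85.257 cm × 98.4 cm = 8389.2888 cm².
85.257 has 5 significant figures; 98.4 has 3.
Division/multiplication keeps the fewest: 3 significant figures.
Rounded: 8.39 × 10³ cm².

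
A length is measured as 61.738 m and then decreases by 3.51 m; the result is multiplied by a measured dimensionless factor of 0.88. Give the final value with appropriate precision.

51 m

61.738 m − 3.51 m = 58.228 m; the difference is limited to 2 decimal places (4 s.f.).
Carrying full precision, 58.228 × 0.88 = 51.24064 m; 0.88 has 2 s.f., so the result keeps min(4, 2) = 2 s.f.
Rounded to 2 significant figures: 51 m.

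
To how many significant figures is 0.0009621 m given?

4

0.0009621: leading zeros are not significant.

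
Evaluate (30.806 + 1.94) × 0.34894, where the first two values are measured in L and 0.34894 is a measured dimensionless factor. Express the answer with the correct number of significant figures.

30.806 L + 1.94 L = 32.746 L; the sum is limited to 2 decimal places (4 s.f.).
Carrying full precision, 32.746 × 0.34894 = 11.42638924 L; 0.34894 has 5 s.f., so the result keeps min(4, 5) = 4 s.f.
Rounded to 4 significant figures: 11.43 L.

11.43 L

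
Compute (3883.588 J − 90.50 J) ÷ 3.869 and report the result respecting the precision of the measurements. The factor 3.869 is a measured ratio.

3883.588 J − 90.50 J = 3793.088 J; the difference is limited to 2 decimal places (6 s.f.).
Carrying full precision, 3793.088 ÷ 3.869 = 980.379426208… J; 3.869 has 4 s.f., so the result keeps min(6, 4) = 4 s.f.
Rounded to 4 significant figures: 9.804 × 10^2 J.

9.804 × 10^2 J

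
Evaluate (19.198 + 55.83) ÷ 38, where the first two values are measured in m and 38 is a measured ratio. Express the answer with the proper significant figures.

19.198 m + 55.83 m = 75.028 m; the sum is limited to 2 decimal places (4 s.f.).
Carrying full precision, 75.028 ÷ 38 = 1.97442105263… m; 38 has 2 s.f., so the result keeps min(4, 2) = 2 s.f.
Rounded to 2 significant figures: 2.0 m.

2.0 m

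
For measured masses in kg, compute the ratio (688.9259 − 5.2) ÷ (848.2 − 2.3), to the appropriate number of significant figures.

0.8083

688.9259 − 5.2 = 683.7259, limited to 1 d.p. → 4 s.f.; 848.2 − 2.3 = 845.9, limited to 1 d.p. → 4 s.f.
Carrying full precision, 683.7259 ÷ 845.9 = 0.808282184655…; keep min(4, 4) = 4 s.f.
Rounded to 4 significant figures: 0.8083.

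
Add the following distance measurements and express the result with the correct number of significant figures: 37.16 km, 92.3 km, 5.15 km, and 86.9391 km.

37.16 km + 92.3 km + 5.15 km + 86.9391 km = 221.5491 km.
Addition/subtraction keeps the fewest decimal places: 37.16 → 2 decimal places, 92.3 → 1 decimal place, 5.15 → 2 decimal places, 86.9391 → 4 decimal places; limit is 1.
Rounded to 1 decimal place: 221.5 km.

221.5 km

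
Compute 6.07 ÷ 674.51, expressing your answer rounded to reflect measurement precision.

0.00900

6.07 ÷ 674.51 = 0.00899912529095…
Multiplication/division keeps the fewest significant figures: 6.07 → 3 s.f., 674.51 → 5 s.f.; limit is 3.
Rounded to 3 significant figures: 0.00900.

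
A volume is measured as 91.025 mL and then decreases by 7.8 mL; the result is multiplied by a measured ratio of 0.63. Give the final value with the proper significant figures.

91.025 mL − 7.8 mL = 83.225 mL; the difference is limited to 1 decimal place (3 s.f.).
Carrying full precision, 83.225 × 0.63 = 52.43175 mL; 0.63 has 2 s.f., so the result keeps min(3, 2) = 2 s.f.
Rounded to 2 significant figures: 52 mL.

52 mL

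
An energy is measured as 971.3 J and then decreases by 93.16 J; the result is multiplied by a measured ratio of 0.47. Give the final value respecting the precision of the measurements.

971.3 J − 93.16 J = 878.14 J; the difference is limited to 1 decimal place (4 s.f.).
Carrying full precision, 878.14 × 0.47 = 412.7258 J; 0.47 has 2 s.f., so the result keeps min(4, 2) = 2 s.f.
Rounded to 2 significant figures: 4.1 × 10^2 J.

4.1 × 10^2 J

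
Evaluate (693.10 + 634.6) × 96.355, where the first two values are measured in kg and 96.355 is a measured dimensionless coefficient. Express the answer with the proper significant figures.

1.2793 × 10^5 kg

693.10 kg + 634.6 kg = 1327.70 kg; the sum is limited to 1 decimal place (5 s.f.).
Carrying full precision, 1327.70 × 96.355 = 127930.5335 kg; 96.355 has 5 s.f., so the result keeps min(5, 5) = 5 s.f.
Rounded to 5 significant figures: 1.2793 × 10^5 kg.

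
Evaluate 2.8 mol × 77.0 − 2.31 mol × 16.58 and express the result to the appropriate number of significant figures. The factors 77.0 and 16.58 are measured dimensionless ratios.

2.8 × 77.0 = 215.6 → 2.2 × 10² mol (2 s.f., last digit at the 10^1 place).
2.31 × 16.58 = 38.2998 → 38.3 mol (3 s.f., last digit at the 10^-1 place).
Difference: 177.3002 mol; keep the coarser place, 10^1.
Result: 1.8 × 10² mol.

1.8 × 10² mol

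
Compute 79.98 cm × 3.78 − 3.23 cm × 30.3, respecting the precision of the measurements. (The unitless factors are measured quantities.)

204 cm

79.98 × 3.78 = 302.3244 → 302 cm (3 s.f., last digit at the 10^0 place).
3.23 × 30.3 = 97.869 → 97.9 cm (3 s.f., last digit at the 10^-1 place).
Difference: 204.4554 cm; keep the coarser place, 10^0.
Result: 204 cm.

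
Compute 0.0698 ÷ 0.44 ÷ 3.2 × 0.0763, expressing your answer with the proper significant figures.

0.0698 ÷ 0.44 ÷ 3.2 × 0.0763 = 0.00378248579545…
Multiplication/division keeps the fewest significant figures: 0.0698 → 3 s.f., 0.44 → 2 s.f., 3.2 → 2 s.f., 0.0763 → 3 s.f.; limit is 2.
Rounded to 2 significant figures: 0.0038.

0.0038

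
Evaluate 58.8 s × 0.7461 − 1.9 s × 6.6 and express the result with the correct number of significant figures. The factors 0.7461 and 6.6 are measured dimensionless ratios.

58.8 × 0.7461 = 43.87068 → 43.9 s (3 s.f., last digit at the 10^-1 place).
1.9 × 6.6 = 12.54 → 13 s (2 s.f., last digit at the 10^0 place).
Difference: 31.33068 s; keep the coarser place, 10^0.
Result: 31 s.

31 s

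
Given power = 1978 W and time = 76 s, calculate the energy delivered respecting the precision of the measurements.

1.5 × 10^5 J

energy delivered = 1978 W × 76 s = 150328 J.
1978 has 4 significant figures; 76 has 2.
Division/multiplication keeps the fewest: 2 significant figures.
Rounded: 1.5 × 10^5 J.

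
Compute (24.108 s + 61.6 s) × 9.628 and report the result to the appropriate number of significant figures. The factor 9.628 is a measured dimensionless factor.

825 s

24.108 s + 61.6 s = 85.708 s; the sum is limited to 1 decimal place (3 s.f.).
Carrying full precision, 85.708 × 9.628 = 825.196624 s; 9.628 has 4 s.f., so the result keeps min(3, 4) = 3 s.f.
Rounded to 3 significant figures: 825 s.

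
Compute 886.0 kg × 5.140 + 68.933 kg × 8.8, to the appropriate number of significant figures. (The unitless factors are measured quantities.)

5.16 × 10^3 kg

886.0 × 5.140 = 4554.04 → 4554 kg (4 s.f., last digit at the 10^0 place).
68.933 × 8.8 = 606.6104 → 6.1 × 10^2 kg (2 s.f., last digit at the 10^1 place).
Sum: 5160.6504 kg; keep the coarser place, 10^1.
Result: 5.16 × 10^3 kg.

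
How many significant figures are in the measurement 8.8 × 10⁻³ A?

8.8 × 10⁻³: in scientific notation every digit of the coefficient is significant.

2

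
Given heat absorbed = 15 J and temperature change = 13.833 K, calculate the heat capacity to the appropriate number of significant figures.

heat capacity = 15 J ÷ 13.833 K = 1.08436347864… J/K.
15 has 2 significant figures; 13.833 has 5.
Division/multiplication keeps the fewest: 2 significant figures.
Rounded: 1.1 J/K.

1.1 J/K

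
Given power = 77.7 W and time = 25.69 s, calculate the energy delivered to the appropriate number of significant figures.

2.00 × 10³ J

energy delivered = 77.7 W × 25.69 s = 1996.113 J.
77.7 has 3 significant figures; 25.69 has 4.
Division/multiplication keeps the fewest: 3 significant figures.
Rounded: 2.00 × 10³ J.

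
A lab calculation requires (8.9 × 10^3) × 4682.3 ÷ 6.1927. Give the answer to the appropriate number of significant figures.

(8.9 × 10^3) × 4682.3 ÷ 6.1927 = 6729289.32453…
Multiplication/division keeps the fewest significant figures: 8.9 × 10^3 → 2 s.f., 4682.3 → 5 s.f., 6.1927 → 5 s.f.; limit is 2.
Rounded to 2 significant figures: 6.7 × 10^6.

6.7 × 10^6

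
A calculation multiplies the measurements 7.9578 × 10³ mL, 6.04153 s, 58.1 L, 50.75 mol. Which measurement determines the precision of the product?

58.1 L

7.9578 × 10³ mL → 5 s.f.; 6.04153 s → 6 s.f.; 58.1 L → 3 s.f.; 50.75 mol → 4 s.f.
The fewest is 3 significant figures, from 58.1 L.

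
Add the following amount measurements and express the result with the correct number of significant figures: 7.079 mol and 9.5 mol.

7.079 mol + 9.5 mol = 16.579 mol.
Addition/subtraction keeps the fewest decimal places: 7.079 → 3 decimal places, 9.5 → 1 decimal place; limit is 1.
Rounded to 1 decimal place: 16.6 mol.

16.6 mol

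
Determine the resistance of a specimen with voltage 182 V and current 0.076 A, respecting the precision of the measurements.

resistance = 182 V ÷ 0.076 A = 2394.73684211… Ω.
182 has 3 significant figures; 0.076 has 2.
Division/multiplication keeps the fewest: 2 significant figures.
Rounded: 2.4 × 10^3 Ω.

2.4 × 10^3 Ω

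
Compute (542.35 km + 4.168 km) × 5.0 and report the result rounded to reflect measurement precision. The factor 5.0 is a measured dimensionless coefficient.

542.35 km + 4.168 km = 546.518 km; the sum is limited to 2 decimal places (5 s.f.).
Carrying full precision, 546.518 × 5.0 = 2732.59 km; 5.0 has 2 s.f., so the result keeps min(5, 2) = 2 s.f.
Rounded to 2 significant figures: 2.7 × 10^3 km.

2.7 × 10^3 km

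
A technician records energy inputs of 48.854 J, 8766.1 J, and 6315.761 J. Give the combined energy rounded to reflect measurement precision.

48.854 J + 8766.1 J + 6315.761 J = 15130.715 J.
Addition/subtraction keeps the fewest decimal places: 48.854 → 3 decimal places, 8766.1 → 1 decimal place, 6315.761 → 3 decimal places; limit is 1.
Rounded to 1 decimal place: 15130.7 J.

15130.7 J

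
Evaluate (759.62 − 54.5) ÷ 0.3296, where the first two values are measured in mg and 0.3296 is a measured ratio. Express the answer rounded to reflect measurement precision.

759.62 mg − 54.5 mg = 705.12 mg; the difference is limited to 1 decimal place (4 s.f.).
Carrying full precision, 705.12 ÷ 0.3296 = 2139.32038835… mg; 0.3296 has 4 s.f., so the result keeps min(4, 4) = 4 s.f.
Rounded to 4 significant figures: 2139 mg.

2139 mg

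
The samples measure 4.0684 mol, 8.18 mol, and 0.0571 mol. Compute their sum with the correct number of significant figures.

4.0684 mol + 8.18 mol + 0.0571 mol = 12.3055 mol.
Addition/subtraction keeps the fewest decimal places: 4.0684 → 4 decimal places, 8.18 → 2 decimal places, 0.0571 → 4 decimal places; limit is 2.
Rounded to 2 decimal places: 12.31 mol.

12.31 mol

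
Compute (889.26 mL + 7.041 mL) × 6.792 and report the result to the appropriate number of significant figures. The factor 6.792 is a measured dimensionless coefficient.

6088 mL

889.26 mL + 7.041 mL = 896.301 mL; the sum is limited to 2 decimal places (5 s.f.).
Carrying full precision, 896.301 × 6.792 = 6087.676392 mL; 6.792 has 4 s.f., so the result keeps min(5, 4) = 4 s.f.
Rounded to 4 significant figures: 6088 mL.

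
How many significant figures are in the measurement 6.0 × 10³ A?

6.0 × 10³: in scientific notation every digit of the coefficient is significant.

2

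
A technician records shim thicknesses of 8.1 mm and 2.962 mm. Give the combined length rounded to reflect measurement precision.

11.1 mm

8.1 mm + 2.962 mm = 11.062 mm.
Addition/subtraction keeps the fewest decimal places: 8.1 → 1 decimal place, 2.962 → 3 decimal places; limit is 1.
Rounded to 1 decimal place: 11.1 mm.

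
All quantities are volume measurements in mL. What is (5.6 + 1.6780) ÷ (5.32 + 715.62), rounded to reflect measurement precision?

5.6 + 1.6780 = 7.2780, limited to 1 d.p. → 2 s.f.; 5.32 + 715.62 = 720.94, limited to 2 d.p. → 5 s.f.
Carrying full precision, 7.2780 ÷ 720.94 = 0.0100951535495…; keep min(2, 5) = 2 s.f.
Rounded to 2 significant figures: 0.010.

0.010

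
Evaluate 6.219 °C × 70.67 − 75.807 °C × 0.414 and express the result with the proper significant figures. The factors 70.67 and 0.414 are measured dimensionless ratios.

6.219 × 70.67 = 439.49673 → 439.5 °C (4 s.f., last digit at the 10^-1 place).
75.807 × 0.414 = 31.384098 → 31.4 °C (3 s.f., last digit at the 10^-1 place).
Difference: 408.112632 °C; keep the coarser place, 10^-1.
Result: 408.1 °C.

408.1 °C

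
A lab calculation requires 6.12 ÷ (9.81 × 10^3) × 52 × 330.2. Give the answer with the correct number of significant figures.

11

6.12 ÷ (9.81 × 10^3) × 52 × 330.2 = 10.7118091743…
Multiplication/division keeps the fewest significant figures: 6.12 → 3 s.f., 9.81 × 10^3 → 3 s.f., 52 → 2 s.f., 330.2 → 4 s.f.; limit is 2.
Rounded to 2 significant figures: 11.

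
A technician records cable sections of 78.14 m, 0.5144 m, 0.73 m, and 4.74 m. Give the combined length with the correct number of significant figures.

84.12 m

78.14 m + 0.5144 m + 0.73 m + 4.74 m = 84.1244 m.
Addition/subtraction keeps the fewest decimal places: 78.14 → 2 decimal places, 0.5144 → 4 decimal places, 0.73 → 2 decimal places, 4.74 → 2 decimal places; limit is 2.
Rounded to 2 decimal places: 84.12 m.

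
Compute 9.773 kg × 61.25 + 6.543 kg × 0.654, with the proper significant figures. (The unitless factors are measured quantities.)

602.9 kg

9.773 × 61.25 = 598.59625 → 598.6 kg (4 s.f., last digit at the 10^-1 place).
6.543 × 0.654 = 4.279122 → 4.28 kg (3 s.f., last digit at the 10^-2 place).
Sum: 602.875372 kg; keep the coarser place, 10^-1.
Result: 602.9 kg.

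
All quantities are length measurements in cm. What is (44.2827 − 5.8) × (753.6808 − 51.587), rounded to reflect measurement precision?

44.2827 − 5.8 = 38.4827, limited to 1 d.p. → 3 s.f.; 753.6808 − 51.587 = 702.0938, limited to 3 d.p. → 6 s.f.
Carrying full precision, 38.4827 × 702.0938 = 27018.4650773…; keep min(3, 6) = 3 s.f.
Rounded to 3 significant figures: 2.70 × 10⁴ cm².

2.70 × 10⁴ cm²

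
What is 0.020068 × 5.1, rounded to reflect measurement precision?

0.10

0.020068 × 5.1 = 0.1023468
Multiplication/division keeps the fewest significant figures: 0.020068 → 5 s.f., 5.1 → 2 s.f.; limit is 2.
Rounded to 2 significant figures: 0.10.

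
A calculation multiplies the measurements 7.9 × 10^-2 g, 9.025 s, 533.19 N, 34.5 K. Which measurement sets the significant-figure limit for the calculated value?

7.9 × 10^-2 g → 2 s.f.; 9.025 s → 4 s.f.; 533.19 N → 5 s.f.; 34.5 K → 3 s.f.
The fewest is 2 significant figures, from 7.9 × 10^-2 g.

7.9 × 10^-2 g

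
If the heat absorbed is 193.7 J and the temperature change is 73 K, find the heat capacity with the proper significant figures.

heat capacity = 193.7 J ÷ 73 K = 2.65342465753… J/K.
193.7 has 4 significant figures; 73 has 2.
Division/multiplication keeps the fewest: 2 significant figures.
Rounded: 2.7 J/K.

2.7 J/K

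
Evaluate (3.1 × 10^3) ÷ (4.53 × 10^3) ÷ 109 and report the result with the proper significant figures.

(3.1 × 10^3) ÷ (4.53 × 10^3) ÷ 109 = 0.00627822670474…
Multiplication/division keeps the fewest significant figures: 3.1 × 10^3 → 2 s.f., 4.53 × 10^3 → 3 s.f., 109 → 3 s.f.; limit is 2.
Rounded to 2 significant figures: 0.0063.

0.0063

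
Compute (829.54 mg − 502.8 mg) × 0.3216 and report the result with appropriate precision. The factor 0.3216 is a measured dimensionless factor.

829.54 mg − 502.8 mg = 326.74 mg; the difference is limited to 1 decimal place (4 s.f.).
Carrying full precision, 326.74 × 0.3216 = 105.079584 mg; 0.3216 has 4 s.f., so the result keeps min(4, 4) = 4 s.f.
Rounded to 4 significant figures: 105.1 mg.

105.1 mg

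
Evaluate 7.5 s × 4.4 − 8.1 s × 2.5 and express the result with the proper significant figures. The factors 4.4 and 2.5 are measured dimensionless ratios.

7.5 × 4.4 = 33 → 33 s (2 s.f., last digit at the 10^0 place).
8.1 × 2.5 = 20.25 → 20. s (2 s.f., last digit at the 10^0 place).
Difference: 12.75 s; keep the coarser place, 10^0.
Result: 13 s.

13 s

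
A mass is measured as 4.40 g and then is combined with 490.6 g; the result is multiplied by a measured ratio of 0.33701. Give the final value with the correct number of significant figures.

166.8 g

4.40 g + 490.6 g = 495.00 g; the sum is limited to 1 decimal place (4 s.f.).
Carrying full precision, 495.00 × 0.33701 = 166.81995 g; 0.33701 has 5 s.f., so the result keeps min(4, 5) = 4 s.f.
Rounded to 4 significant figures: 166.8 g.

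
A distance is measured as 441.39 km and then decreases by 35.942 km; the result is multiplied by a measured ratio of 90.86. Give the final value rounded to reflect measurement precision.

441.39 km − 35.942 km = 405.448 km; the difference is limited to 2 decimal places (5 s.f.).
Carrying full precision, 405.448 × 90.86 = 36839.00528 km; 90.86 has 4 s.f., so the result keeps min(5, 4) = 4 s.f.
Rounded to 4 significant figures: 3.684 × 10^4 km.

3.684 × 10^4 km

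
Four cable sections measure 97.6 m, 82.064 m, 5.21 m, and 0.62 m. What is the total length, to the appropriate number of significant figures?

97.6 m + 82.064 m + 5.21 m + 0.62 m = 185.494 m.
Addition/subtraction keeps the fewest decimal places: 97.6 → 1 decimal place, 82.064 → 3 decimal places, 5.21 → 2 decimal places, 0.62 → 2 decimal places; limit is 1.
Rounded to 1 decimal place: 185.5 m.

185.5 m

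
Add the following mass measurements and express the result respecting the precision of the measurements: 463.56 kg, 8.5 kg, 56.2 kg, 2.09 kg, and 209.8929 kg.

740.2 kg

463.56 kg + 8.5 kg + 56.2 kg + 2.09 kg + 209.8929 kg = 740.2429 kg.
Addition/subtraction keeps the fewest decimal places: 463.56 → 2 decimal places, 8.5 → 1 decimal place, 56.2 → 1 decimal place, 2.09 → 2 decimal places, 209.8929 → 4 decimal places; limit is 1.
Rounded to 1 decimal place: 740.2 kg.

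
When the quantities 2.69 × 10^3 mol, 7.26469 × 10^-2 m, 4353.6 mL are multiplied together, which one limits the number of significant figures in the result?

2.69 × 10^3 mol → 3 s.f.; 7.26469 × 10^-2 m → 6 s.f.; 4353.6 mL → 5 s.f.
The fewest is 3 significant figures, from 2.69 × 10^3 mol.

2.69 × 10^3 mol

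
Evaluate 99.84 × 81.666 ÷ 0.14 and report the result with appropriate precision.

5.8 × 10⁴

99.84 × 81.666 ÷ 0.14 = 58239.5245714…
Multiplication/division keeps the fewest significant figures: 99.84 → 4 s.f., 81.666 → 5 s.f., 0.14 → 2 s.f.; limit is 2.
Rounded to 2 significant figures: 5.8 × 10⁴.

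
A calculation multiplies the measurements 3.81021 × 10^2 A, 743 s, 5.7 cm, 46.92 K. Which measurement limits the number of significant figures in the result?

3.81021 × 10^2 A → 6 s.f.; 743 s → 3 s.f.; 5.7 cm → 2 s.f.; 46.92 K → 4 s.f.
The fewest is 2 significant figures, from 5.7 cm.

5.7 cm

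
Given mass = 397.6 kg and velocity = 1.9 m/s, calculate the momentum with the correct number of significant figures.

momentum = 397.6 kg × 1.9 m/s = 755.44 kg·m/s.
397.6 has 4 significant figures; 1.9 has 2.
Division/multiplication keeps the fewest: 2 significant figures.
Rounded: 7.6 × 10² kg·m/s.

7.6 × 10² kg·m/s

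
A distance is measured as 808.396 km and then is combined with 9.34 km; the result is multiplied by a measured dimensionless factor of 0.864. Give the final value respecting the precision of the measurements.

808.396 km + 9.34 km = 817.736 km; the sum is limited to 2 decimal places (5 s.f.).
Carrying full precision, 817.736 × 0.864 = 706.523904 km; 0.864 has 3 s.f., so the result keeps min(5, 3) = 3 s.f.
Rounded to 3 significant figures: 707 km.

707 km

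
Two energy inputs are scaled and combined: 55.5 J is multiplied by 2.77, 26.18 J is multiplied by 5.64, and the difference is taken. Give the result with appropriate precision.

55.5 × 2.77 = 153.735 → 154 J (3 s.f., last digit at the 10^0 place).
26.18 × 5.64 = 147.6552 → 148 J (3 s.f., last digit at the 10^0 place).
Difference: 6.0798 J; keep the coarser place, 10^0.
Result: 6 J.

6 J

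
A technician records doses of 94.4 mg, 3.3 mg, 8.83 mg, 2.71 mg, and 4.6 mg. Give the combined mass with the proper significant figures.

113.8 mg

94.4 mg + 3.3 mg + 8.83 mg + 2.71 mg + 4.6 mg = 113.84 mg.
Addition/subtraction keeps the fewest decimal places: 94.4 → 1 decimal place, 3.3 → 1 decimal place, 8.83 → 2 decimal places, 2.71 → 2 decimal places, 4.6 → 1 decimal place; limit is 1.
Rounded to 1 decimal place: 113.8 mg.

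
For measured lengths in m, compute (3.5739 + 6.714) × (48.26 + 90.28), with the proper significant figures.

1425.3 m²

3.5739 + 6.714 = 10.2879, limited to 3 d.p. → 5 s.f.; 48.26 + 90.28 = 138.54, limited to 2 d.p. → 5 s.f.
Carrying full precision, 10.2879 × 138.54 = 1425.285666; keep min(5, 5) = 5 s.f.
Rounded to 5 significant figures: 1425.3 m².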